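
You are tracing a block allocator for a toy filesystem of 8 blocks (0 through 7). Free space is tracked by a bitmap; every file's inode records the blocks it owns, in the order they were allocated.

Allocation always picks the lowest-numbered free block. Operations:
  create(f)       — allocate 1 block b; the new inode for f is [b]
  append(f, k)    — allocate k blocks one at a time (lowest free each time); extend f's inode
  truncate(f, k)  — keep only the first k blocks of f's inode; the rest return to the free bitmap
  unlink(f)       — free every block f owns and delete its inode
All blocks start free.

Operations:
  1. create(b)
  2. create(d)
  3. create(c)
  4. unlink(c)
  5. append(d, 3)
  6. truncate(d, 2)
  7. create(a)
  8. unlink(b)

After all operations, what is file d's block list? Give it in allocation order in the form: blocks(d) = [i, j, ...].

[1] create(b) — b=0 (map F.......)
[2] create(d) — b=0 d=1 (map FF......)
[3] create(c) — b=0 c=2 d=1 (map FFF.....)
[4] unlink(c) — b=0 d=1 (map FF......)
[5] append(d, 3) — b=0 d=1,2,3,4 (map FFFFF...)
[6] truncate(d, 2) — b=0 d=1,2 (map FFF.....)
[7] create(a) — a=3 b=0 d=1,2 (map FFFF....)
[8] unlink(b) — a=3 d=1,2 (map .FFF....)

blocks(d) = [1, 2]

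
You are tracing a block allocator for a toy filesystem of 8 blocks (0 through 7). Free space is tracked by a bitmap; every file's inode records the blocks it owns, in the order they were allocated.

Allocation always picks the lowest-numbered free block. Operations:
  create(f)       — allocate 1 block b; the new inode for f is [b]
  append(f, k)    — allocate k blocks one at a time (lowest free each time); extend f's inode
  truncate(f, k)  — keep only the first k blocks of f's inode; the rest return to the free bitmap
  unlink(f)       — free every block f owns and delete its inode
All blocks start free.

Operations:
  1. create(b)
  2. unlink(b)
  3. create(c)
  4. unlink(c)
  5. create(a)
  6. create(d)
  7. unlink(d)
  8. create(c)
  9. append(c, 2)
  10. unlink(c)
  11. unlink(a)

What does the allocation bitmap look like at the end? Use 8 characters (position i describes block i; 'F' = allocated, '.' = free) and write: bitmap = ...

[1] create(b) — b=0 (map F.......)
[2] unlink(b) —  (map ........)
[3] create(c) — c=0 (map F.......)
[4] unlink(c) —  (map ........)
[5] create(a) — a=0 (map F.......)
[6] create(d) — a=0 d=1 (map FF......)
[7] unlink(d) — a=0 (map F.......)
[8] create(c) — a=0 c=1 (map FF......)
[9] append(c, 2) — a=0 c=1,2,3 (map FFFF....)
[10] unlink(c) — a=0 (map F.......)
[11] unlink(a) —  (map ........)

bitmap = ........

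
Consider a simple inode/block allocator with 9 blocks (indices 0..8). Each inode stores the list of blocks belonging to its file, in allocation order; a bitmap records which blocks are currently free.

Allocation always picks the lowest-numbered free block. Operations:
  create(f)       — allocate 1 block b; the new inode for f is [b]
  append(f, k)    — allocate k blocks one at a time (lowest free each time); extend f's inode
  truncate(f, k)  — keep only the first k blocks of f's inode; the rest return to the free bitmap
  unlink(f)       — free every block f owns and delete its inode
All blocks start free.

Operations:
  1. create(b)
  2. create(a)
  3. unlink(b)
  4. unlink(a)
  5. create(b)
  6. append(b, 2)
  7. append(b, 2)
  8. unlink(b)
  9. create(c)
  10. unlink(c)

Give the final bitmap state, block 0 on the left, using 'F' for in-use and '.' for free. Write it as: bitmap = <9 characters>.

[1] create(b) — b=0 (map F........)
[2] create(a) — a=1 b=0 (map FF.......)
[3] unlink(b) — a=1 (map .F.......)
[4] unlink(a) —  (map .........)
[5] create(b) — b=0 (map F........)
[6] append(b, 2) — b=0,1,2 (map FFF......)
[7] append(b, 2) — b=0,1,2,3,4 (map FFFFF....)
[8] unlink(b) —  (map .........)
[9] create(c) — c=0 (map F........)
[10] unlink(c) —  (map .........)

bitmap = .........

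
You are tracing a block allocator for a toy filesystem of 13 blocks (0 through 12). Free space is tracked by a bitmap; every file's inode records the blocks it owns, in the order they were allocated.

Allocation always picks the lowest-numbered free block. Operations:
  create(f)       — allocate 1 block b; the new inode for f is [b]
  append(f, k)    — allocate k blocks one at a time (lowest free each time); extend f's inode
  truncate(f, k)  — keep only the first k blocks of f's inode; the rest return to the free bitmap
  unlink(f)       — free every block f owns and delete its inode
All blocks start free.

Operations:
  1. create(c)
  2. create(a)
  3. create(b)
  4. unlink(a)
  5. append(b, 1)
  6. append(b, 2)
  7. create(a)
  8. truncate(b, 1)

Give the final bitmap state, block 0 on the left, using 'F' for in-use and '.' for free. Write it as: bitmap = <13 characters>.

after create(c) → c:[0]  free=[F............]
after create(a) → a:[1], c:[0]  free=[FF...........]
after create(b) → a:[1], b:[2], c:[0]  free=[FFF..........]
after unlink(a) → b:[2], c:[0]  free=[F.F..........]
after append(b, 1) → b:[2, 1], c:[0]  free=[FFF..........]
after append(b, 2) → b:[2, 1, 3, 4], c:[0]  free=[FFFFF........]
after create(a) → a:[5], b:[2, 1, 3, 4], c:[0]  free=[FFFFFF.......]
after truncate(b, 1) → a:[5], b:[2], c:[0]  free=[F.F..F.......]

bitmap = F.F..F.......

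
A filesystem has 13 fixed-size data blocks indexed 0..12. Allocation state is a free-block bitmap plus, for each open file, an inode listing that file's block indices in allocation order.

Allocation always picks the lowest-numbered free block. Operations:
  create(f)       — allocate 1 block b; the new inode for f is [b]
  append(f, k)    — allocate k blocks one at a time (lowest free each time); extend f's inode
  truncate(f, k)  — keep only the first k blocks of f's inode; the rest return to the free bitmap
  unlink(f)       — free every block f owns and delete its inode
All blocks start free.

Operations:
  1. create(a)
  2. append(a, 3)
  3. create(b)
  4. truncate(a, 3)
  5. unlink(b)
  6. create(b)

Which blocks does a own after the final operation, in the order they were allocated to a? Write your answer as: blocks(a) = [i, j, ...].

blocks(a) = [0, 1, 2]

  1. create(a)  ⇒  F............  {a→[0]}
  2. append(a, 3)  ⇒  FFFF.........  {a→[0, 1, 2, 3]}
  3. create(b)  ⇒  FFFFF........  {a→[0, 1, 2, 3]; b→[4]}
  4. truncate(a, 3)  ⇒  FFF.F........  {a→[0, 1, 2]; b→[4]}
  5. unlink(b)  ⇒  FFF..........  {a→[0, 1, 2]}
  6. create(b)  ⇒  FFFF.........  {a→[0, 1, 2]; b→[3]}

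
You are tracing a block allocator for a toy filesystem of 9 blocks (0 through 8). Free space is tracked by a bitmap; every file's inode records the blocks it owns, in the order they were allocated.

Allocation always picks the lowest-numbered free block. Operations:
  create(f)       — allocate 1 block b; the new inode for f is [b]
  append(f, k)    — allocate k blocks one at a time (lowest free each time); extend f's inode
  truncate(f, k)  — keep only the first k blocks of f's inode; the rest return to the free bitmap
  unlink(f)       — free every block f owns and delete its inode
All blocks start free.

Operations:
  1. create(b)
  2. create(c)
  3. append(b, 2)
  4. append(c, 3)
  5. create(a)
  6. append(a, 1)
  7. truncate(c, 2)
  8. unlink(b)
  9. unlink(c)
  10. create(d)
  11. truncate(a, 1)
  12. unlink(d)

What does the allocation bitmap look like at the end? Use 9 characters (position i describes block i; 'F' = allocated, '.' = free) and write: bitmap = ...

bitmap = .......F.

[1] create(b) — b=0 (map F........)
[2] create(c) — b=0 c=1 (map FF.......)
[3] append(b, 2) — b=0,2,3 c=1 (map FFFF.....)
[4] append(c, 3) — b=0,2,3 c=1,4,5,6 (map FFFFFFF..)
[5] create(a) — a=7 b=0,2,3 c=1,4,5,6 (map FFFFFFFF.)
[6] append(a, 1) — a=7,8 b=0,2,3 c=1,4,5,6 (map FFFFFFFFF)
[7] truncate(c, 2) — a=7,8 b=0,2,3 c=1,4 (map FFFFF..FF)
[8] unlink(b) — a=7,8 c=1,4 (map .F..F..FF)
[9] unlink(c) — a=7,8 (map .......FF)
[10] create(d) — a=7,8 d=0 (map F......FF)
[11] truncate(a, 1) — a=7 d=0 (map F......F.)
[12] unlink(d) — a=7 (map .......F.)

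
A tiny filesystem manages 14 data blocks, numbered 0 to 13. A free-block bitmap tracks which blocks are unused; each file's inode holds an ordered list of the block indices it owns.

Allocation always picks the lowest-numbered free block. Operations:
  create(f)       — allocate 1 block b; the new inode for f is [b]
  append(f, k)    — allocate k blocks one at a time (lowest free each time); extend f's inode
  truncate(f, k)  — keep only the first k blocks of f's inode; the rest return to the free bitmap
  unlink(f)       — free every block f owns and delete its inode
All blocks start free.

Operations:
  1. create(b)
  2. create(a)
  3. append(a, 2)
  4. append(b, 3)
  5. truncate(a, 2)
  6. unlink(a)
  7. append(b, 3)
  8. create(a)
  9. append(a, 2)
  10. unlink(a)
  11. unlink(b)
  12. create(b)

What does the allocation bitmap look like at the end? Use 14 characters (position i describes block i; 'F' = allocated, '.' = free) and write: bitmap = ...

bitmap = F.............

after create(b) → b:[0]  free=[F.............]
after create(a) → a:[1], b:[0]  free=[FF............]
after append(a, 2) → a:[1, 2, 3], b:[0]  free=[FFFF..........]
after append(b, 3) → a:[1, 2, 3], b:[0, 4, 5, 6]  free=[FFFFFFF.......]
after truncate(a, 2) → a:[1, 2], b:[0, 4, 5, 6]  free=[FFF.FFF.......]
after unlink(a) → b:[0, 4, 5, 6]  free=[F...FFF.......]
after append(b, 3) → b:[0, 4, 5, 6, 1, 2, 3]  free=[FFFFFFF.......]
after create(a) → a:[7], b:[0, 4, 5, 6, 1, 2, 3]  free=[FFFFFFFF......]
after append(a, 2) → a:[7, 8, 9], b:[0, 4, 5, 6, 1, 2, 3]  free=[FFFFFFFFFF....]
after unlink(a) → b:[0, 4, 5, 6, 1, 2, 3]  free=[FFFFFFF.......]
after unlink(b) →   free=[..............]
after create(b) → b:[0]  free=[F.............]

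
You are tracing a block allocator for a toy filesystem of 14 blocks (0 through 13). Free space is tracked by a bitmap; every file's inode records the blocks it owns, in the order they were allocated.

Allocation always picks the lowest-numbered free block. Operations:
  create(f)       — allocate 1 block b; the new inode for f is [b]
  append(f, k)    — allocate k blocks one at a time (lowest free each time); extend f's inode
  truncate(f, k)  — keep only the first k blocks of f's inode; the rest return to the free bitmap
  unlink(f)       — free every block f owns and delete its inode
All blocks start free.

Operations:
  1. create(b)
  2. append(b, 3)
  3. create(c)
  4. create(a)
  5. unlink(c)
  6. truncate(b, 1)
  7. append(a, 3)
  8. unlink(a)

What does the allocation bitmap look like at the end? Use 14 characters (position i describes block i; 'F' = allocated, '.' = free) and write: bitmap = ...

bitmap = F.............

create(b): bitmap=F............. | b=[0]
append(b, 3): bitmap=FFFF.......... | b=[0, 1, 2, 3]
create(c): bitmap=FFFFF......... | b=[0, 1, 2, 3] c=[4]
create(a): bitmap=FFFFFF........ | a=[5] b=[0, 1, 2, 3] c=[4]
unlink(c): bitmap=FFFF.F........ | a=[5] b=[0, 1, 2, 3]
truncate(b, 1): bitmap=F....F........ | a=[5] b=[0]
append(a, 3): bitmap=FFFF.F........ | a=[5, 1, 2, 3] b=[0]
unlink(a): bitmap=F............. | b=[0]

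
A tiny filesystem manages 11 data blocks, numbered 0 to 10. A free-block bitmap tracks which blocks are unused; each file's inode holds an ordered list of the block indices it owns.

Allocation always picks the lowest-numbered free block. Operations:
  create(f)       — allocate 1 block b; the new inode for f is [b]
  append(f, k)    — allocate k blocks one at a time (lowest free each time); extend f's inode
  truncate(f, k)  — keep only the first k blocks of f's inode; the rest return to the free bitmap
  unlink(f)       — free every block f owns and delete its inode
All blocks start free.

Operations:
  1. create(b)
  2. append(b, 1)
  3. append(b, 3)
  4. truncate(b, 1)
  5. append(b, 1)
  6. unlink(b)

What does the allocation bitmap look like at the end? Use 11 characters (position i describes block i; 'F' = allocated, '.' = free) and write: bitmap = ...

create(b): bitmap=F.......... | b=[0]
append(b, 1): bitmap=FF......... | b=[0, 1]
append(b, 3): bitmap=FFFFF...... | b=[0, 1, 2, 3, 4]
truncate(b, 1): bitmap=F.......... | b=[0]
append(b, 1): bitmap=FF......... | b=[0, 1]
unlink(b): bitmap=........... | 

bitmap = ...........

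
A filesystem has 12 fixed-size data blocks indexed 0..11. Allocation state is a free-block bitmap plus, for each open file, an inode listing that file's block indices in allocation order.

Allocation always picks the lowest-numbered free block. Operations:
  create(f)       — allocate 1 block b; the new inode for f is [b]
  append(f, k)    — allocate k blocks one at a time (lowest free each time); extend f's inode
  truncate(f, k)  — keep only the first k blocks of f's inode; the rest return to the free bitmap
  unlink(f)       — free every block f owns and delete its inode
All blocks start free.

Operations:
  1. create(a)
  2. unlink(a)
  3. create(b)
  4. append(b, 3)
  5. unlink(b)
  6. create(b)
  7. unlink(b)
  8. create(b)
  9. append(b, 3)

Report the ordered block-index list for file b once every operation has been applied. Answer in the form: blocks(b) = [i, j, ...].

blocks(b) = [0, 1, 2, 3]

[1] create(a) — a=0 (map F...........)
[2] unlink(a) —  (map ............)
[3] create(b) — b=0 (map F...........)
[4] append(b, 3) — b=0,1,2,3 (map FFFF........)
[5] unlink(b) —  (map ............)
[6] create(b) — b=0 (map F...........)
[7] unlink(b) —  (map ............)
[8] create(b) — b=0 (map F...........)
[9] append(b, 3) — b=0,1,2,3 (map FFFF........)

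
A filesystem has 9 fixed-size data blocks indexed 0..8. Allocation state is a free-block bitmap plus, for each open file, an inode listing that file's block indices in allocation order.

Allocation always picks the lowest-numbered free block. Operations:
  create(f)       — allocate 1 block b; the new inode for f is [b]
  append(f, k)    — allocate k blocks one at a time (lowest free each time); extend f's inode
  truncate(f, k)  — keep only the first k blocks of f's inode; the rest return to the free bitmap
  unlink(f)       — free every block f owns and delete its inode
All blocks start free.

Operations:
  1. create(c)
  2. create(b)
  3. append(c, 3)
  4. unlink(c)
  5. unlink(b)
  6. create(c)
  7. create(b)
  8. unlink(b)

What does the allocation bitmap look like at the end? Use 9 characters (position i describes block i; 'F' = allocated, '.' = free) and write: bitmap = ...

bitmap = F........

create(c): bitmap=F........ | c=[0]
create(b): bitmap=FF....... | b=[1] c=[0]
append(c, 3): bitmap=FFFFF.... | b=[1] c=[0, 2, 3, 4]
unlink(c): bitmap=.F....... | b=[1]
unlink(b): bitmap=......... | 
create(c): bitmap=F........ | c=[0]
create(b): bitmap=FF....... | b=[1] c=[0]
unlink(b): bitmap=F........ | c=[0]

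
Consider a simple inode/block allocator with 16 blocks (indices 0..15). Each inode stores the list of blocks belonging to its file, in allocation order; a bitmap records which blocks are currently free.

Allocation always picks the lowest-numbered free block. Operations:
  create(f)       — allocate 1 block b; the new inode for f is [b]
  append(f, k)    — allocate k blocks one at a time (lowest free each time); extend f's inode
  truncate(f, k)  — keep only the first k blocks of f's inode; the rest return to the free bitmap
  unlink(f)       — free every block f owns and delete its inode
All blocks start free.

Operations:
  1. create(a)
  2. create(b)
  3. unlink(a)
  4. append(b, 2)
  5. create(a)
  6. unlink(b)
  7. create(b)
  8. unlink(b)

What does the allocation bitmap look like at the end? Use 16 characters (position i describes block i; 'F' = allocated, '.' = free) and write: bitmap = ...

create(a): bitmap=F............... | a=[0]
create(b): bitmap=FF.............. | a=[0] b=[1]
unlink(a): bitmap=.F.............. | b=[1]
append(b, 2): bitmap=FFF............. | b=[1, 0, 2]
create(a): bitmap=FFFF............ | a=[3] b=[1, 0, 2]
unlink(b): bitmap=...F............ | a=[3]
create(b): bitmap=F..F............ | a=[3] b=[0]
unlink(b): bitmap=...F............ | a=[3]

bitmap = ...F............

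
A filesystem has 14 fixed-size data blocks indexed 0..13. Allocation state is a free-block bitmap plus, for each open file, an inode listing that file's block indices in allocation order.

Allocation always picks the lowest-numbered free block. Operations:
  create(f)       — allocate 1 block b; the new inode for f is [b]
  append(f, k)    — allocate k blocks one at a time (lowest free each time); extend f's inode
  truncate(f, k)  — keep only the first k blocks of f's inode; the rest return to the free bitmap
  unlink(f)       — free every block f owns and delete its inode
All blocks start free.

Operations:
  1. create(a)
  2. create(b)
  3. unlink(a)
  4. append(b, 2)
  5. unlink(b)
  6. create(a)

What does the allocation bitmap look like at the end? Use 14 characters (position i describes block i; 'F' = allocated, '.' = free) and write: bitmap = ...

[1] create(a) — a=0 (map F.............)
[2] create(b) — a=0 b=1 (map FF............)
[3] unlink(a) — b=1 (map .F............)
[4] append(b, 2) — b=1,0,2 (map FFF...........)
[5] unlink(b) —  (map ..............)
[6] create(a) — a=0 (map F.............)

bitmap = F.............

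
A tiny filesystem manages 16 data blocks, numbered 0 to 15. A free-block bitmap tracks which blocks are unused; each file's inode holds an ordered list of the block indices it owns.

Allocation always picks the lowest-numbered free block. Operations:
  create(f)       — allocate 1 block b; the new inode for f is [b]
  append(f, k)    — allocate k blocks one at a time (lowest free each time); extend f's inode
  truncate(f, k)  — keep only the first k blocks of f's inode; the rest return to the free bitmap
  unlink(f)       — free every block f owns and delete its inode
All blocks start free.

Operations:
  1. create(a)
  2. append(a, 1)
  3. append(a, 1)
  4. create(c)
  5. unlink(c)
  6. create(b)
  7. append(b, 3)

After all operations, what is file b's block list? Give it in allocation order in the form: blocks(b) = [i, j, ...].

blocks(b) = [3, 4, 5, 6]

after create(a) → a:[0]  free=[F...............]
after append(a, 1) → a:[0, 1]  free=[FF..............]
after append(a, 1) → a:[0, 1, 2]  free=[FFF.............]
after create(c) → a:[0, 1, 2], c:[3]  free=[FFFF............]
after unlink(c) → a:[0, 1, 2]  free=[FFF.............]
after create(b) → a:[0, 1, 2], b:[3]  free=[FFFF............]
after append(b, 3) → a:[0, 1, 2], b:[3, 4, 5, 6]  free=[FFFFFFF.........]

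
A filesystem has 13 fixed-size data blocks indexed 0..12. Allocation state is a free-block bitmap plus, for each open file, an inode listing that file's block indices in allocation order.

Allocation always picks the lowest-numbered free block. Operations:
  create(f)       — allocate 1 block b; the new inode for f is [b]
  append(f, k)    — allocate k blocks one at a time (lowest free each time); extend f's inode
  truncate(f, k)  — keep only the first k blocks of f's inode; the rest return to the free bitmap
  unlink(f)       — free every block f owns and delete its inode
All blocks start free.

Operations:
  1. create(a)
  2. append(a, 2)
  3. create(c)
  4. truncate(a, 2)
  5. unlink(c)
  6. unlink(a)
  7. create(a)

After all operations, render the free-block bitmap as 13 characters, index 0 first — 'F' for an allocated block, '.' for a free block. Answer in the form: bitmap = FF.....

bitmap = F............

[1] create(a) — a=0 (map F............)
[2] append(a, 2) — a=0,1,2 (map FFF..........)
[3] create(c) — a=0,1,2 c=3 (map FFFF.........)
[4] truncate(a, 2) — a=0,1 c=3 (map FF.F.........)
[5] unlink(c) — a=0,1 (map FF...........)
[6] unlink(a) —  (map .............)
[7] create(a) — a=0 (map F............)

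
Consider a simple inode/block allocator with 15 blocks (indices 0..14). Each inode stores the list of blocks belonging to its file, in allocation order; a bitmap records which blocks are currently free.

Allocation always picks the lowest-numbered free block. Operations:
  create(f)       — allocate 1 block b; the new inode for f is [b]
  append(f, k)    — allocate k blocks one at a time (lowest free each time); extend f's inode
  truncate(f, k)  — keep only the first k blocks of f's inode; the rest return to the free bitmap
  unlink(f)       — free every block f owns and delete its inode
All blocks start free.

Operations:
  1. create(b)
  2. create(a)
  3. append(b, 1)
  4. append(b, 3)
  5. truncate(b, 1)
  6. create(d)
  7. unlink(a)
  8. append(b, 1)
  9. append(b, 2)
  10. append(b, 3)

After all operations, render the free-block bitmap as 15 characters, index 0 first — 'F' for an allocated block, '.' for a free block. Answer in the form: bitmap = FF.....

  1. create(b)  ⇒  F..............  {b→[0]}
  2. create(a)  ⇒  FF.............  {a→[1]; b→[0]}
  3. append(b, 1)  ⇒  FFF............  {a→[1]; b→[0, 2]}
  4. append(b, 3)  ⇒  FFFFFF.........  {a→[1]; b→[0, 2, 3, 4, 5]}
  5. truncate(b, 1)  ⇒  FF.............  {a→[1]; b→[0]}
  6. create(d)  ⇒  FFF............  {a→[1]; b→[0]; d→[2]}
  7. unlink(a)  ⇒  F.F............  {b→[0]; d→[2]}
  8. append(b, 1)  ⇒  FFF............  {b→[0, 1]; d→[2]}
  9. append(b, 2)  ⇒  FFFFF..........  {b→[0, 1, 3, 4]; d→[2]}
  10. append(b, 3)  ⇒  FFFFFFFF.......  {b→[0, 1, 3, 4, 5, 6, 7]; d→[2]}

bitmap = FFFFFFFF.......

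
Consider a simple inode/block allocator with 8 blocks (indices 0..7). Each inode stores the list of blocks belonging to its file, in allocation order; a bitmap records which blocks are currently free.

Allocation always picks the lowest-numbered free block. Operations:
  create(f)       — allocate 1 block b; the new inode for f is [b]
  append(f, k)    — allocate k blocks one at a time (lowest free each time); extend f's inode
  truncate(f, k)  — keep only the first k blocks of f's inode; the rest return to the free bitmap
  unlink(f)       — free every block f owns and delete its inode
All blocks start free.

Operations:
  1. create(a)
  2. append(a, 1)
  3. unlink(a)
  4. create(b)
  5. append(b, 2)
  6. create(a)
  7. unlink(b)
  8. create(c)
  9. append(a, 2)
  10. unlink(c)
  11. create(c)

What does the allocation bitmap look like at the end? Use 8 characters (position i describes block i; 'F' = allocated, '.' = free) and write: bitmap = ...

bitmap = FFFF....

  1. create(a)  ⇒  F.......  {a→[0]}
  2. append(a, 1)  ⇒  FF......  {a→[0, 1]}
  3. unlink(a)  ⇒  ........  {}
  4. create(b)  ⇒  F.......  {b→[0]}
  5. append(b, 2)  ⇒  FFF.....  {b→[0, 1, 2]}
  6. create(a)  ⇒  FFFF....  {a→[3]; b→[0, 1, 2]}
  7. unlink(b)  ⇒  ...F....  {a→[3]}
  8. create(c)  ⇒  F..F....  {a→[3]; c→[0]}
  9. append(a, 2)  ⇒  FFFF....  {a→[3, 1, 2]; c→[0]}
  10. unlink(c)  ⇒  .FFF....  {a→[3, 1, 2]}
  11. create(c)  ⇒  FFFF....  {a→[3, 1, 2]; c→[0]}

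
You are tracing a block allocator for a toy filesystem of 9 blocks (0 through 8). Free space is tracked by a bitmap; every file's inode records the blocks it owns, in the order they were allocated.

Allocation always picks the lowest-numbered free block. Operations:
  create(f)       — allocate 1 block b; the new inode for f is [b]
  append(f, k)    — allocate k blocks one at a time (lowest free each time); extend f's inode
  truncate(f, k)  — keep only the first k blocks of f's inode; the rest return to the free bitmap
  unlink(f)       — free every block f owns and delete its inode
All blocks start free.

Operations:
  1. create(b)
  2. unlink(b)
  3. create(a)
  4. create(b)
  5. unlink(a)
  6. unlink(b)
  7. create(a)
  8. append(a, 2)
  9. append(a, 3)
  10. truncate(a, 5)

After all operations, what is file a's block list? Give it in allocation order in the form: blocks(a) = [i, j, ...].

  1. create(b)  ⇒  F........  {b→[0]}
  2. unlink(b)  ⇒  .........  {}
  3. create(a)  ⇒  F........  {a→[0]}
  4. create(b)  ⇒  FF.......  {a→[0]; b→[1]}
  5. unlink(a)  ⇒  .F.......  {b→[1]}
  6. unlink(b)  ⇒  .........  {}
  7. create(a)  ⇒  F........  {a→[0]}
  8. append(a, 2)  ⇒  FFF......  {a→[0, 1, 2]}
  9. append(a, 3)  ⇒  FFFFFF...  {a→[0, 1, 2, 3, 4, 5]}
  10. truncate(a, 5)  ⇒  FFFFF....  {a→[0, 1, 2, 3, 4]}

blocks(a) = [0, 1, 2, 3, 4]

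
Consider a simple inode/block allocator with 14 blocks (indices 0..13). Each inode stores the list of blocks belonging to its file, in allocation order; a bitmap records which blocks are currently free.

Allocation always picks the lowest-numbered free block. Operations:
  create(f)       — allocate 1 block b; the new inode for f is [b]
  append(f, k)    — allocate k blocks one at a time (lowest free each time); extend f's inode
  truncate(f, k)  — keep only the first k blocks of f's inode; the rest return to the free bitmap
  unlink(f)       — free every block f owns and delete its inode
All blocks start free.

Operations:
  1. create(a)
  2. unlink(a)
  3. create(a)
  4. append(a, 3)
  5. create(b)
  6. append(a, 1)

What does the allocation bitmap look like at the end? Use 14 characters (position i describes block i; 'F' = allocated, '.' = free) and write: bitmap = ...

create(a): bitmap=F............. | a=[0]
unlink(a): bitmap=.............. | 
create(a): bitmap=F............. | a=[0]
append(a, 3): bitmap=FFFF.......... | a=[0, 1, 2, 3]
create(b): bitmap=FFFFF......... | a=[0, 1, 2, 3] b=[4]
append(a, 1): bitmap=FFFFFF........ | a=[0, 1, 2, 3, 5] b=[4]

bitmap = FFFFFF........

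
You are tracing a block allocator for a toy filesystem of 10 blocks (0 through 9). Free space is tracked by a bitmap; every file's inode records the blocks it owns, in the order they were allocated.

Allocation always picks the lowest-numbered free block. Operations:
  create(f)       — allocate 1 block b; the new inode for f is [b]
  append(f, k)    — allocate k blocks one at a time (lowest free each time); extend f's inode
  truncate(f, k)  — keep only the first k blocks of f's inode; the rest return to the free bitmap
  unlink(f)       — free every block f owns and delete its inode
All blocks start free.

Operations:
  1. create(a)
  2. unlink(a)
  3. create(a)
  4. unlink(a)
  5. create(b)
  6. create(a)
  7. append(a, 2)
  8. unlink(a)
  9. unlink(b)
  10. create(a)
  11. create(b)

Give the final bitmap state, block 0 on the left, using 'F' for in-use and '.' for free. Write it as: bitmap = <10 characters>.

bitmap = FF........

  1. create(a)  ⇒  F.........  {a→[0]}
  2. unlink(a)  ⇒  ..........  {}
  3. create(a)  ⇒  F.........  {a→[0]}
  4. unlink(a)  ⇒  ..........  {}
  5. create(b)  ⇒  F.........  {b→[0]}
  6. create(a)  ⇒  FF........  {a→[1]; b→[0]}
  7. append(a, 2)  ⇒  FFFF......  {a→[1, 2, 3]; b→[0]}
  8. unlink(a)  ⇒  F.........  {b→[0]}
  9. unlink(b)  ⇒  ..........  {}
  10. create(a)  ⇒  F.........  {a→[0]}
  11. create(b)  ⇒  FF........  {a→[0]; b→[1]}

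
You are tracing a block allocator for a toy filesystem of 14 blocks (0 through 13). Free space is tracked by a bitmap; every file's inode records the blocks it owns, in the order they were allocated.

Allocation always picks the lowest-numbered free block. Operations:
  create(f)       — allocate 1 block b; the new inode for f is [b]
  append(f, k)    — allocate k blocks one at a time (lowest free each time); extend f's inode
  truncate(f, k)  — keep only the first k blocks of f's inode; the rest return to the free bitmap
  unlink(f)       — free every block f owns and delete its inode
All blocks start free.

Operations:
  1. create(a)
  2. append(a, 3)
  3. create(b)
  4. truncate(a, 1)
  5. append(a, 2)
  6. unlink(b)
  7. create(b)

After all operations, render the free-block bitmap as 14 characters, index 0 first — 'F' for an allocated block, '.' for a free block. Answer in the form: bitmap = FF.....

[1] create(a) — a=0 (map F.............)
[2] append(a, 3) — a=0,1,2,3 (map FFFF..........)
[3] create(b) — a=0,1,2,3 b=4 (map FFFFF.........)
[4] truncate(a, 1) — a=0 b=4 (map F...F.........)
[5] append(a, 2) — a=0,1,2 b=4 (map FFF.F.........)
[6] unlink(b) — a=0,1,2 (map FFF...........)
[7] create(b) — a=0,1,2 b=3 (map FFFF..........)

bitmap = FFFF..........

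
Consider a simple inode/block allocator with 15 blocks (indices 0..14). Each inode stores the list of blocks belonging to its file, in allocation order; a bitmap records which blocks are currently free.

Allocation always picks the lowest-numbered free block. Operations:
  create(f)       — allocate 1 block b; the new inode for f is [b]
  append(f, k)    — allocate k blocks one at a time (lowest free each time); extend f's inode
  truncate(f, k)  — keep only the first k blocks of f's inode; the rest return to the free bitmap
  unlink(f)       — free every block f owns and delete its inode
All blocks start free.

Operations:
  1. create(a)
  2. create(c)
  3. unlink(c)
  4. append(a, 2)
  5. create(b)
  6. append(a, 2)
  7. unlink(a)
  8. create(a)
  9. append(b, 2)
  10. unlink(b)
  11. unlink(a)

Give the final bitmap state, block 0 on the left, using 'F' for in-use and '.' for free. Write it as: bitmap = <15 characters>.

bitmap = ...............

[1] create(a) — a=0 (map F..............)
[2] create(c) — a=0 c=1 (map FF.............)
[3] unlink(c) — a=0 (map F..............)
[4] append(a, 2) — a=0,1,2 (map FFF............)
[5] create(b) — a=0,1,2 b=3 (map FFFF...........)
[6] append(a, 2) — a=0,1,2,4,5 b=3 (map FFFFFF.........)
[7] unlink(a) — b=3 (map ...F...........)
[8] create(a) — a=0 b=3 (map F..F...........)
[9] append(b, 2) — a=0 b=3,1,2 (map FFFF...........)
[10] unlink(b) — a=0 (map F..............)
[11] unlink(a) —  (map ...............)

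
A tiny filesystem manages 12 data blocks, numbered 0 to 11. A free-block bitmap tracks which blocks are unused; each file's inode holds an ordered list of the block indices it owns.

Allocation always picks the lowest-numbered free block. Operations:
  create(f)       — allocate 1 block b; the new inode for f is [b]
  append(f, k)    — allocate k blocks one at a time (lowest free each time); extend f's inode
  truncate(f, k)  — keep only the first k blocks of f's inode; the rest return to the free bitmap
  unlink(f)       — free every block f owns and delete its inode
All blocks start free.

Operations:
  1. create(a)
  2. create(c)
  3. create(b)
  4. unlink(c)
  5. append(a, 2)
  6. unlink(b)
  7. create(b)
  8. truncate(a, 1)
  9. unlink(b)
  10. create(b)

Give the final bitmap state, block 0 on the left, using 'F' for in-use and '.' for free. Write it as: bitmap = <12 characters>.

bitmap = FF..........

[1] create(a) — a=0 (map F...........)
[2] create(c) — a=0 c=1 (map FF..........)
[3] create(b) — a=0 b=2 c=1 (map FFF.........)
[4] unlink(c) — a=0 b=2 (map F.F.........)
[5] append(a, 2) — a=0,1,3 b=2 (map FFFF........)
[6] unlink(b) — a=0,1,3 (map FF.F........)
[7] create(b) — a=0,1,3 b=2 (map FFFF........)
[8] truncate(a, 1) — a=0 b=2 (map F.F.........)
[9] unlink(b) — a=0 (map F...........)
[10] create(b) — a=0 b=1 (map FF..........)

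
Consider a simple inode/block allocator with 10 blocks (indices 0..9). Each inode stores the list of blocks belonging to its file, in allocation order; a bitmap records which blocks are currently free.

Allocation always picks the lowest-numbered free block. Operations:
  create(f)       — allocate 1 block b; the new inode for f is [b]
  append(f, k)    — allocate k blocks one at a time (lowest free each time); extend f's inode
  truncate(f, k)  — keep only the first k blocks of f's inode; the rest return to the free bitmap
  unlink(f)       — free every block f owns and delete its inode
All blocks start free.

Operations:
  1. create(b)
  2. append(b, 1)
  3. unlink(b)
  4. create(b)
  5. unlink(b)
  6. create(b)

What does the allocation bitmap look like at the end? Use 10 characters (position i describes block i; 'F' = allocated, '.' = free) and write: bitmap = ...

create(b): bitmap=F......... | b=[0]
append(b, 1): bitmap=FF........ | b=[0, 1]
unlink(b): bitmap=.......... | 
create(b): bitmap=F......... | b=[0]
unlink(b): bitmap=.......... | 
create(b): bitmap=F......... | b=[0]

bitmap = F.........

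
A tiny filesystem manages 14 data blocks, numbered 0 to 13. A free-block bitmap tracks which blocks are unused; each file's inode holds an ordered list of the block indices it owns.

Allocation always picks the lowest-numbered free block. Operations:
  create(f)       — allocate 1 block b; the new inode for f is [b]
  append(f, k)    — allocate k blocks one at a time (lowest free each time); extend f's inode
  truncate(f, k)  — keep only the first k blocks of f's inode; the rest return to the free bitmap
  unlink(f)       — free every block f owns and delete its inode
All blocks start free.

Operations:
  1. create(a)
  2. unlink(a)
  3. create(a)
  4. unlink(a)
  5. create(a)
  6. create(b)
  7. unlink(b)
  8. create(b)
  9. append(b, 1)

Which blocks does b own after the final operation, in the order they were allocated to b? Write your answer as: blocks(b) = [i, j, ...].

  1. create(a)  ⇒  F.............  {a→[0]}
  2. unlink(a)  ⇒  ..............  {}
  3. create(a)  ⇒  F.............  {a→[0]}
  4. unlink(a)  ⇒  ..............  {}
  5. create(a)  ⇒  F.............  {a→[0]}
  6. create(b)  ⇒  FF............  {a→[0]; b→[1]}
  7. unlink(b)  ⇒  F.............  {a→[0]}
  8. create(b)  ⇒  FF............  {a→[0]; b→[1]}
  9. append(b, 1)  ⇒  FFF...........  {a→[0]; b→[1, 2]}

blocks(b) = [1, 2]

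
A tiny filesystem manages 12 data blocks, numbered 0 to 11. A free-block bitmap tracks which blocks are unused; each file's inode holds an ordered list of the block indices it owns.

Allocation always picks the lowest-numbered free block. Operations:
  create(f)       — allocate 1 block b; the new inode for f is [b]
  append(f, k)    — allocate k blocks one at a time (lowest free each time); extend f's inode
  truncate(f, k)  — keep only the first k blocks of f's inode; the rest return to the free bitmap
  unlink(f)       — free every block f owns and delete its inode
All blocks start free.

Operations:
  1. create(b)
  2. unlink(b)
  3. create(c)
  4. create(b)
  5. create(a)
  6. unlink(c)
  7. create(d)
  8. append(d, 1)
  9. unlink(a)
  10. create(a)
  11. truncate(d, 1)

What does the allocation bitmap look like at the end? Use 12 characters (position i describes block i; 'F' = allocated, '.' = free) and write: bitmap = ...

  1. create(b)  ⇒  F...........  {b→[0]}
  2. unlink(b)  ⇒  ............  {}
  3. create(c)  ⇒  F...........  {c→[0]}
  4. create(b)  ⇒  FF..........  {b→[1]; c→[0]}
  5. create(a)  ⇒  FFF.........  {a→[2]; b→[1]; c→[0]}
  6. unlink(c)  ⇒  .FF.........  {a→[2]; b→[1]}
  7. create(d)  ⇒  FFF.........  {a→[2]; b→[1]; d→[0]}
  8. append(d, 1)  ⇒  FFFF........  {a→[2]; b→[1]; d→[0, 3]}
  9. unlink(a)  ⇒  FF.F........  {b→[1]; d→[0, 3]}
  10. create(a)  ⇒  FFFF........  {a→[2]; b→[1]; d→[0, 3]}
  11. truncate(d, 1)  ⇒  FFF.........  {a→[2]; b→[1]; d→[0]}

bitmap = FFF.........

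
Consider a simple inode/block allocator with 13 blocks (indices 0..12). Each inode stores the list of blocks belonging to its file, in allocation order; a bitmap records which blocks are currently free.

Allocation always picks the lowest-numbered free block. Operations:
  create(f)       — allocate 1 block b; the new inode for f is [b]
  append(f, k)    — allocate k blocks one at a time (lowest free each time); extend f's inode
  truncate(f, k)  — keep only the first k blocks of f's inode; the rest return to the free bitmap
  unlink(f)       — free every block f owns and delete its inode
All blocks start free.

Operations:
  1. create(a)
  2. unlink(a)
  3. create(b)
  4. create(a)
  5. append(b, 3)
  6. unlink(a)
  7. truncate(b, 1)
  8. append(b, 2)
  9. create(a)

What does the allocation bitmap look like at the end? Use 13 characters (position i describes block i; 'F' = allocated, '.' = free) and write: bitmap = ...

create(a): bitmap=F............ | a=[0]
unlink(a): bitmap=............. | 
create(b): bitmap=F............ | b=[0]
create(a): bitmap=FF........... | a=[1] b=[0]
append(b, 3): bitmap=FFFFF........ | a=[1] b=[0, 2, 3, 4]
unlink(a): bitmap=F.FFF........ | b=[0, 2, 3, 4]
truncate(b, 1): bitmap=F............ | b=[0]
append(b, 2): bitmap=FFF.......... | b=[0, 1, 2]
create(a): bitmap=FFFF......... | a=[3] b=[0, 1, 2]

bitmap = FFFF.........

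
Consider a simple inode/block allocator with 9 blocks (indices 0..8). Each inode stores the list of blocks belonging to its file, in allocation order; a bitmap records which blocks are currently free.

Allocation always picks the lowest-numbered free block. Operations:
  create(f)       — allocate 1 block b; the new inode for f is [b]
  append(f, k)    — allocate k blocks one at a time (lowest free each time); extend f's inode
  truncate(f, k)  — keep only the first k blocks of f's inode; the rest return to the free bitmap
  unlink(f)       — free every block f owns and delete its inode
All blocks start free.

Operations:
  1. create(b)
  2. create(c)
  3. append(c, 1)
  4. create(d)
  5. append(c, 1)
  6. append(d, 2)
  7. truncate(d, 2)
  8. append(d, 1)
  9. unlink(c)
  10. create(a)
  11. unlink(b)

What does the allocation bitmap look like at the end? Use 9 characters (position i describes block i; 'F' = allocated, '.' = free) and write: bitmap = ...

[1] create(b) — b=0 (map F........)
[2] create(c) — b=0 c=1 (map FF.......)
[3] append(c, 1) — b=0 c=1,2 (map FFF......)
[4] create(d) — b=0 c=1,2 d=3 (map FFFF.....)
[5] append(c, 1) — b=0 c=1,2,4 d=3 (map FFFFF....)
[6] append(d, 2) — b=0 c=1,2,4 d=3,5,6 (map FFFFFFF..)
[7] truncate(d, 2) — b=0 c=1,2,4 d=3,5 (map FFFFFF...)
[8] append(d, 1) — b=0 c=1,2,4 d=3,5,6 (map FFFFFFF..)
[9] unlink(c) — b=0 d=3,5,6 (map F..F.FF..)
[10] create(a) — a=1 b=0 d=3,5,6 (map FF.F.FF..)
[11] unlink(b) — a=1 d=3,5,6 (map .F.F.FF..)

bitmap = .F.F.FF..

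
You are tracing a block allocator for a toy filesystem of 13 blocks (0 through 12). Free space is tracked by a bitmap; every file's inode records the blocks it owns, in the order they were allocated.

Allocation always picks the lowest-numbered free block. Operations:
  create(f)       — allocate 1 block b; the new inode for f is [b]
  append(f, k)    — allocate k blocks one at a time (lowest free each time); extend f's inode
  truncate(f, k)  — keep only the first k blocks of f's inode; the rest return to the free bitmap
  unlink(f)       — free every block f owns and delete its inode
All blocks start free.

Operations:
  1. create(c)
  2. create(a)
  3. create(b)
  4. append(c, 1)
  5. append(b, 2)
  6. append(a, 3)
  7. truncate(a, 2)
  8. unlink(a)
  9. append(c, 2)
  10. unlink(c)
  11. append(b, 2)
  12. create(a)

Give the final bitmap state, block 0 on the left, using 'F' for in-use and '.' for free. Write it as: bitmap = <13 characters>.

[1] create(c) — c=0 (map F............)
[2] create(a) — a=1 c=0 (map FF...........)
[3] create(b) — a=1 b=2 c=0 (map FFF..........)
[4] append(c, 1) — a=1 b=2 c=0,3 (map FFFF.........)
[5] append(b, 2) — a=1 b=2,4,5 c=0,3 (map FFFFFF.......)
[6] append(a, 3) — a=1,6,7,8 b=2,4,5 c=0,3 (map FFFFFFFFF....)
[7] truncate(a, 2) — a=1,6 b=2,4,5 c=0,3 (map FFFFFFF......)
[8] unlink(a) — b=2,4,5 c=0,3 (map F.FFFF.......)
[9] append(c, 2) — b=2,4,5 c=0,3,1,6 (map FFFFFFF......)
[10] unlink(c) — b=2,4,5 (map ..F.FF.......)
[11] append(b, 2) — b=2,4,5,0,1 (map FFF.FF.......)
[12] create(a) — a=3 b=2,4,5,0,1 (map FFFFFF.......)

bitmap = FFFFFF.......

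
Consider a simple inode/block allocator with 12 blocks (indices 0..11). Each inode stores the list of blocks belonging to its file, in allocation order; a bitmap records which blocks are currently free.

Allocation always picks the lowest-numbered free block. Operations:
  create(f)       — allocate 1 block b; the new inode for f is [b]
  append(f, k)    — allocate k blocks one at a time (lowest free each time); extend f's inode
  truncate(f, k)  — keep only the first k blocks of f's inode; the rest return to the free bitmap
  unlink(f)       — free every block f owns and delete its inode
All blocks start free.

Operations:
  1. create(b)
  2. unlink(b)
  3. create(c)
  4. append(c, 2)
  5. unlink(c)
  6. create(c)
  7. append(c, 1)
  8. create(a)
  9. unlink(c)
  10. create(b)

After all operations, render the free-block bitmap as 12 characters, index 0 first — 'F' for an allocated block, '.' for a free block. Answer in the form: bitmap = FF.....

bitmap = F.F.........

create(b): bitmap=F........... | b=[0]
unlink(b): bitmap=............ | 
create(c): bitmap=F........... | c=[0]
append(c, 2): bitmap=FFF......... | c=[0, 1, 2]
unlink(c): bitmap=............ | 
create(c): bitmap=F........... | c=[0]
append(c, 1): bitmap=FF.......... | c=[0, 1]
create(a): bitmap=FFF......... | a=[2] c=[0, 1]
unlink(c): bitmap=..F......... | a=[2]
create(b): bitmap=F.F......... | a=[2] b=[0]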